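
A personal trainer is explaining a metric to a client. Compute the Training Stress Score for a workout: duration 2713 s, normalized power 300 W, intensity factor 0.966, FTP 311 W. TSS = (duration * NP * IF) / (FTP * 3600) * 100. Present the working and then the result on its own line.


Product = 2713 * 300 * 0.966 = 786227.4
Base = 311 * 3600 = 1119600
TSS = 786227.4 / 1119600 * 100 = 70.22

70.22 TSS


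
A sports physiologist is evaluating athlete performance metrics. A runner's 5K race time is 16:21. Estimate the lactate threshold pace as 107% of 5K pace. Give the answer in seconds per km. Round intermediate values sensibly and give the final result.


Total race time = 16*60 + 21 = 981 seconds
5K pace = 981 / 5 = 196.2 sec/km
LT pace = 196.2 * 1.07 = 209.93 sec/km

209.93 s/km


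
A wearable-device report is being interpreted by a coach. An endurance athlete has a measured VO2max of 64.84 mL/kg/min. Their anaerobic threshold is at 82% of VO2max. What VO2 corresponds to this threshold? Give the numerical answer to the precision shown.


Anaerobic threshold VO2 = VO2max * 82%
= 64.84 * 0.82
= 53.17 mL/kg/min

53.17 mL/kg/min


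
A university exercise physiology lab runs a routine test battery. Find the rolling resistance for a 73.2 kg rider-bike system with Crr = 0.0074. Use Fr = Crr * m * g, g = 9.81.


m * g = 73.2 * 9.81 = 718.092 N
Fr = 0.0074 * 718.092 = 5.314 N

5.314 N


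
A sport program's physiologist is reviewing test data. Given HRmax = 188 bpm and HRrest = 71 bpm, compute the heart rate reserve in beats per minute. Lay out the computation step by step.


Heart rate reserve = maximum HR minus resting HR
HRR = 188 - 71 = 117 bpm

117 bpm


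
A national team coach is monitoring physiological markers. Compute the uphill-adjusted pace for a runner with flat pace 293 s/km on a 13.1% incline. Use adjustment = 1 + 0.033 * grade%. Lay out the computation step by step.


Adjustment factor = 1 + 0.033 * 13.1 = 1.4323
Grade-adjusted pace = 293 * 1.4323 = 419.66 s/km

419.66 s/km


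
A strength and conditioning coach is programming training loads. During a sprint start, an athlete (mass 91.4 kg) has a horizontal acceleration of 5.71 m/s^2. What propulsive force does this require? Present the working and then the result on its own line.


Propulsive force = mass * acceleration
= 91.4 kg * 5.71 m/s^2
= 521.89 N

521.89 N


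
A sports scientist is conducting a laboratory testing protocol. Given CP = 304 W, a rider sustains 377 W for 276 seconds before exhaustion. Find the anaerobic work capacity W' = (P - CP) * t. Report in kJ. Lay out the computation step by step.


Excess power = 377 - 304 = 73 W
Work above CP = 73 * 276 = 20148 J
W' = 20.148 kJ

20.148 kJ


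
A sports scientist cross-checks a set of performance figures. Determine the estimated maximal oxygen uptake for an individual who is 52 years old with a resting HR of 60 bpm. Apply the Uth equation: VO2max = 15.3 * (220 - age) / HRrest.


HRmax = 220 - 52 = 168
VO2max = 15.3 * (168 / 60)
= 15.3 * 2.8
= 42.84 mL/kg/min

42.84 mL/kg/min


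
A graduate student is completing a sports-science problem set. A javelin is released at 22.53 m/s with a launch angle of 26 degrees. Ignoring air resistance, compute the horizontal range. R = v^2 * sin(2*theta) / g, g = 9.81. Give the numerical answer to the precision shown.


Launch speed squared = 507.6009
sin(2 * 26 deg) = 0.788011
Range = 507.6009 * 0.788011 / 9.81
= 40.774 m

40.774 m


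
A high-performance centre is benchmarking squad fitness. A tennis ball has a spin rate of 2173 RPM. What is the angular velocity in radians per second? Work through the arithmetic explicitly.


Convert RPM to rad/s: multiply by 2*pi and divide by 60
omega = 2173 * 2 * pi / 60
= 227.556 rad/s

227.556 rad/s


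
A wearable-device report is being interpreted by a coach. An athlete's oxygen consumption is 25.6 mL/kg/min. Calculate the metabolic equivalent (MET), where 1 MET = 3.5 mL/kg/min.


MET = VO2 / 3.5
= 25.6 / 3.5
= 7.31 METs

7.31 METs


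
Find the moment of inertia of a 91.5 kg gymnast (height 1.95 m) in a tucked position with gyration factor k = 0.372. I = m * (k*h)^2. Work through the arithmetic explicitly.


Radius of gyration = 0.372 * 1.95 = 0.7254 m
I = 91.5 * 0.7254^2
= 91.5 * 0.526205
= 48.148 kg*m^2

48.148 kg*m^2


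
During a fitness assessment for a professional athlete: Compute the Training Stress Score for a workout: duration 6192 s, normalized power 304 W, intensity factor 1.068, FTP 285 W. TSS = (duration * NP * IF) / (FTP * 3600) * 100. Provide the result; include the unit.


Product = 6192 * 304 * 1.068 = 2010369.024
Base = 285 * 3600 = 1026000
TSS = 2010369.024 / 1026000 * 100 = 195.94

195.94 TSS


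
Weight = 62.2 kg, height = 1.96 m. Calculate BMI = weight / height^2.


height^2 = 1.96^2 = 3.8416
BMI = 62.2 / 3.8416 = 16.19 kg/m^2

16.19 kg/m^2


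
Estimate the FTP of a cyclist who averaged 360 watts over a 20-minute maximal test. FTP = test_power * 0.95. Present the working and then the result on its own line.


FTP = 360 * 0.95 = 342.0 W

342.0 W


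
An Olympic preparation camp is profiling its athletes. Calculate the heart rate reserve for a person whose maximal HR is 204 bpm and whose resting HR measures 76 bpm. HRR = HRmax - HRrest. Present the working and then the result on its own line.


HRmax = 204 bpm
HRrest = 76 bpm
HRR = 204 - 76 = 128 bpm

128 bpm


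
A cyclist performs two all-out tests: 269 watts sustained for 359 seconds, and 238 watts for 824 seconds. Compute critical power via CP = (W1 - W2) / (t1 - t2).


W1 = P1 * t1 = 269 * 359 = 96571 J
W2 = P2 * t2 = 238 * 824 = 196112 J
CP = (96571 - 196112) / (359 - 824)
= 214.07 W

214.07 W


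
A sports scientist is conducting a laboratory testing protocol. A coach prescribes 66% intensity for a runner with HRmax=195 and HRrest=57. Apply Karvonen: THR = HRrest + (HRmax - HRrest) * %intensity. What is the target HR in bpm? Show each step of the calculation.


Heart rate reserve = 195 - 57 = 138
Intensity fraction = 66 / 100 = 0.66
THR = 57 + 138 * 0.66 = 148.08 bpm

148.08 bpm


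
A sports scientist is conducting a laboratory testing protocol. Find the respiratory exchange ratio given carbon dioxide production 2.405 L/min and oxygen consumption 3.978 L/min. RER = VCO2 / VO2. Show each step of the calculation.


VCO2 = 2.405 L/min
VO2 = 3.978 L/min
RER = 2.405 / 3.978 = 0.6046

0.6046


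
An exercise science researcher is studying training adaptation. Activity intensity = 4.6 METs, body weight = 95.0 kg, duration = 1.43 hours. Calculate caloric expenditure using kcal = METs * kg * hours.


kcal = 4.6 * 95.0 * 1.43
= 437.0 * 1.43
= 624.91 kcal

624.91 kcal


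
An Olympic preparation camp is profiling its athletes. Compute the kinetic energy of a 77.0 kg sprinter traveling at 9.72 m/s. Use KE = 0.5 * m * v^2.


Velocity squared = 94.4784
KE = 0.5 * 77.0 * 94.4784 = 3637.42 J

3637.42 J


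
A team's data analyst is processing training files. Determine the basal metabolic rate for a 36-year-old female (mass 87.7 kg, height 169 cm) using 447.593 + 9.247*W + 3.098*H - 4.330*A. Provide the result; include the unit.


BMR = 447.593 + 9.247*87.7 + 3.098*169 - 4.330*36
= 1626.24 kcal/day

1626.24 kcal/day


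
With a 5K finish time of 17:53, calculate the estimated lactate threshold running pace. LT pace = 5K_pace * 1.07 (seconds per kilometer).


Race duration = 1073 s for 5 km
Average pace = 1073 / 5 = 214.6 s/km
LT pace = 214.6 * 1.07
= 229.62 s/km

229.62 s/km


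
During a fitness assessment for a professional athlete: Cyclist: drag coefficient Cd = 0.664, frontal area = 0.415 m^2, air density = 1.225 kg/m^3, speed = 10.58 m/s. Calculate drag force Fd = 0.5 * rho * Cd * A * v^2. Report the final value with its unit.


v^2 = 10.58^2 = 111.9364
Fd = 0.5 * 1.225 * 0.664 * 0.415 * 111.9364
= 18.893 N

18.893 N


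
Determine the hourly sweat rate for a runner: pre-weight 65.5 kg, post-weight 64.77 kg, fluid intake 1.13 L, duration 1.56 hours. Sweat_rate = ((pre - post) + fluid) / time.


Mass lost = 65.5 - 64.77 = 0.73 kg
Add fluid consumed: 0.73 + 1.13 = 1.86 L total sweat
Sweat rate = 1.86 / 1.56 = 1.192 L/h

1.192 L/h


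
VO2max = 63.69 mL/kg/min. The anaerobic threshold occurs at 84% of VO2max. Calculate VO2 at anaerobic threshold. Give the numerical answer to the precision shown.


AT fraction = 84 / 100 = 0.84
AT VO2 = 63.69 * 0.84
= 53.5 mL/kg/min

53.5 mL/kg/min


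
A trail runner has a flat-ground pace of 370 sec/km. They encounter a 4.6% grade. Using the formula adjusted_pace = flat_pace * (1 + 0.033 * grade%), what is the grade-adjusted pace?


Grade factor = 1 + 0.033 * 4.6 = 1.1518
Adjusted = 370 * 1.1518 = 426.17 sec/km

426.17 s/km


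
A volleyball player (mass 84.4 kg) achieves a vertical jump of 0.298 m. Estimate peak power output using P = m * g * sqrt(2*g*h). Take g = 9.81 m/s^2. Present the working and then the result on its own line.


2 * g * h = 2 * 9.81 * 0.298 = 5.84676
sqrt(5.84676) = 2.418007 m/s
P = 84.4 * 9.81 * 2.418007 = 2002.02 W

2002.02 W


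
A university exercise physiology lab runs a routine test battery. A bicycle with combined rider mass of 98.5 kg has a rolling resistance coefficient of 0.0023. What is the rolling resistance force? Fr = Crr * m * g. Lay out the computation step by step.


Fr = 0.0023 * 98.5 * 9.81
= 0.22655 * 9.81
= 2.222 N

2.222 N


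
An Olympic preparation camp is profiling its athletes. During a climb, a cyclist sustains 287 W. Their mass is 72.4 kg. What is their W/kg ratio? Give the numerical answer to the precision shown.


Power-to-weight = 287 W / 72.4 kg
= 3.964 W/kg

3.964 W/kg


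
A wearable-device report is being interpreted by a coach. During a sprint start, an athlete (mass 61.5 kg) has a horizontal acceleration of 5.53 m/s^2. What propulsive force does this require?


Propulsive force = mass * acceleration
= 61.5 kg * 5.53 m/s^2
= 340.1 N

340.1 N


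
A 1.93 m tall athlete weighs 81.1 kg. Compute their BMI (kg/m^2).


height^2 = 3.7249 m^2
BMI = 81.1 / 3.7249 = 21.77 kg/m^2

21.77 kg/m^2


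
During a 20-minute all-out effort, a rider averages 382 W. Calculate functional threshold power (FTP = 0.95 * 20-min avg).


FTP = 0.95 * 382
= 362.9 W

362.9 W


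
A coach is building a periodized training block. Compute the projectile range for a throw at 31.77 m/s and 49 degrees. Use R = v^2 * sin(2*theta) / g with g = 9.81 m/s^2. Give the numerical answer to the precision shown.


Two times the angle = 98 degrees
sin(98) = 0.990268
R = 1009.3329 * 0.990268 / 9.81 = 101.887 m

101.887 m


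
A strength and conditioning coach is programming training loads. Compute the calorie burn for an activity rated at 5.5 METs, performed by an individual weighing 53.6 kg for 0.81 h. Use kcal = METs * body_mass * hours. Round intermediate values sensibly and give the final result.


Product of METs and mass = 5.5 * 53.6 = 294.8
Total kcal = 294.8 * 0.81 = 238.79 kcal

238.79 kcal


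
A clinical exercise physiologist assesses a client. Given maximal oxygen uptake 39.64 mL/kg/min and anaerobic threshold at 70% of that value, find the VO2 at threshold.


Percentage as decimal = 0.7
VO2 at AT = 39.64 * 0.7 = 27.75 mL/kg/min

27.75 mL/kg/min


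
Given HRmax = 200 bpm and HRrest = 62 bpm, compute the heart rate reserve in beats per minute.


Heart rate reserve = maximum HR minus resting HR
HRR = 200 - 62 = 138 bpm

138 bpm


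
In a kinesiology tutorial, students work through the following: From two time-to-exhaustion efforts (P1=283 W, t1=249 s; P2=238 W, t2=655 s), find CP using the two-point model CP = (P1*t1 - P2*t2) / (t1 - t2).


Work in trial 1 = 70467 J
Work in trial 2 = 155890 J
Delta work = -85423 J
Delta time = -406 s
CP = -85423 / -406 = 210.4 W

210.4 W


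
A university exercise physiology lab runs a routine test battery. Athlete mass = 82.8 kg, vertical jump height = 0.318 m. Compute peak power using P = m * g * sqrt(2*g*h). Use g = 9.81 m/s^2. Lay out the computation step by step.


sqrt(2 * 9.81 * 0.318) = sqrt(6.23916) = 2.497831 m/s
P = 82.8 * 9.81 * 2.497831
= 2028.91 W

2028.91 W


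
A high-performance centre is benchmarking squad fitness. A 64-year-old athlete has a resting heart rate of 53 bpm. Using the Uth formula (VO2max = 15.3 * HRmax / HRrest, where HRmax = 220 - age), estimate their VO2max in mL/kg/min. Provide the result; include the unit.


HRmax = 220 - 64 = 156 bpm
Ratio = HRmax / HRrest = 156 / 53 = 2.9434
VO2max = 15.3 * 2.9434 = 45.03 mL/kg/min

45.03 mL/kg/min


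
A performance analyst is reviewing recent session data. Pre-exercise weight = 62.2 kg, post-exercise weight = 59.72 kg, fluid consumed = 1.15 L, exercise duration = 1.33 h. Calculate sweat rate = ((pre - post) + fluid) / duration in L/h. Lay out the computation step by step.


Weight loss = 62.2 - 59.72 = 2.48 kg (approx L)
Total sweat = 2.48 + 1.15 = 3.63 L
Sweat rate = 3.63 / 1.33 = 2.729 L/h

2.729 L/h


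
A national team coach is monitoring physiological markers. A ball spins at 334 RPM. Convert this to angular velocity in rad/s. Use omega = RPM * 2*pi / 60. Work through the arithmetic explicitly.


omega = 334 * 2 * pi / 60
= 334 * 6.28318531 / 60
= 2098.584 / 60
= 34.976 rad/s

34.976 rad/s


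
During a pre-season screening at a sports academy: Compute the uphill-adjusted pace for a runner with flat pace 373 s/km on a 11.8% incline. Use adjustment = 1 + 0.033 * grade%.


Adjustment factor = 1 + 0.033 * 11.8 = 1.3894
Grade-adjusted pace = 373 * 1.3894 = 518.25 s/km

518.25 s/km


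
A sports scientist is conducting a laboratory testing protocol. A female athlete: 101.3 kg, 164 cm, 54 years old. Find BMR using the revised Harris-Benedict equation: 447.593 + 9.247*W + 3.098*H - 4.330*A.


Intercept = 447.593
Weight contribution = 9.247 * 101.3 = 936.7211
Height contribution = 3.098 * 164 = 508.072
Age contribution = 4.33 * 54 = 233.82
BMR = 447.593 + 936.7211 + 508.072 - 233.82
= 1658.57 kcal/day

1658.57 kcal/day


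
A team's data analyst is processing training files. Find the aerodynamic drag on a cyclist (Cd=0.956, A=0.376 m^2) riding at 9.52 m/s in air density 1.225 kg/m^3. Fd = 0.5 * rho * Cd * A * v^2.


Fd = 0.5 * 1.225 * 0.956 * 0.376 * 9.52^2
= 0.5 * 1.225 * 0.956 * 0.376 * 90.6304
= 19.954 N

19.954 N


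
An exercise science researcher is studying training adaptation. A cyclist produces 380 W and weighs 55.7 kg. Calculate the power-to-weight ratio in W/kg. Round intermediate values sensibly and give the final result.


P/W = power / mass
= 380 / 55.7
= 6.822 W/kg

6.822 W/kg


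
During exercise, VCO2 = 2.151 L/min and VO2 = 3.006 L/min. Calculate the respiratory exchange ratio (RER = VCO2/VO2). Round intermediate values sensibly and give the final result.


RER = VCO2 / VO2
= 2.151 / 3.006
= 0.7156

0.7156


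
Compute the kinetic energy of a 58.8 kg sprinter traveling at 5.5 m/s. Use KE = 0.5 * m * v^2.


Velocity squared = 30.25
KE = 0.5 * 58.8 * 30.25 = 889.35 J

889.35 J


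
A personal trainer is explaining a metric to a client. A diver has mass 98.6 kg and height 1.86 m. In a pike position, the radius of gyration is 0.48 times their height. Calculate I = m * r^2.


r = 0.48 * 1.86 = 0.8928 m
I = m * r^2 = 98.6 * 0.797092 = 78.593 kg*m^2

78.593 kg*m^2


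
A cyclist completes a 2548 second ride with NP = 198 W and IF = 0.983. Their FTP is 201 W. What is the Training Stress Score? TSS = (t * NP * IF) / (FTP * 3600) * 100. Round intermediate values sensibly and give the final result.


t * NP * IF = 2548 * 198 * 0.983 = 495927.432
FTP * 3600 = 723600
TSS = (495927.432 / 723600) * 100 = 68.54

68.54 TSS


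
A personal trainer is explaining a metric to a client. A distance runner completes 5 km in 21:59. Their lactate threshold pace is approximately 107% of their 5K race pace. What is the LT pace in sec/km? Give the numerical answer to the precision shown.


Convert to seconds: 21 min 59 s = 1319 s
Pace per km = 1319 / 5 = 263.8 s/km
LT pace = 263.8 * 1.07 = 282.27 s/km

282.27 s/km


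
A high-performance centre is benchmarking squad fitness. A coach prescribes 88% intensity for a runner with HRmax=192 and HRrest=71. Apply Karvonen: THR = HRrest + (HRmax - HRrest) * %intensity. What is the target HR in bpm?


Heart rate reserve = 192 - 71 = 121
Intensity fraction = 88 / 100 = 0.88
THR = 71 + 121 * 0.88 = 177.48 bpm

177.48 bpm


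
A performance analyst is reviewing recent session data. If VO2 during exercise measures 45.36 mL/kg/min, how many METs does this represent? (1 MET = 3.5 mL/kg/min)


METs = VO2 / 3.5 = 45.36 / 3.5 = 12.96

12.96 METs


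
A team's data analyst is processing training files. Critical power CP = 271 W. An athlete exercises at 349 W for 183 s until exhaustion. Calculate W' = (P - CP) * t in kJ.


P - CP = 349 - 271 = 78 W
W' = 78 * 183 = 14274 J
= 14274 / 1000 = 14.274 kJ

14.274 kJ


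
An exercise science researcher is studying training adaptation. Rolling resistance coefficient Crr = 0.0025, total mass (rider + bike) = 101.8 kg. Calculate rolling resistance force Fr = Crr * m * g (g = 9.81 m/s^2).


Fr = Crr * m * g
= 0.0025 * 101.8 * 9.81
= 2.497 N

2.497 N


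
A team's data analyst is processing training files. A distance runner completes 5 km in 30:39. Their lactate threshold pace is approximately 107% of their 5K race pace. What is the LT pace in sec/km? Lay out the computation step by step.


Convert to seconds: 30 min 39 s = 1839 s
Pace per km = 1839 / 5 = 367.8 s/km
LT pace = 367.8 * 1.07 = 393.55 s/km

393.55 s/km


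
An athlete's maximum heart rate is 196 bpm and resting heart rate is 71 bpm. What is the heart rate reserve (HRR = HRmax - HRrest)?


HRR = HRmax - HRrest
= 196 - 71
= 125 bpm

125 bpm


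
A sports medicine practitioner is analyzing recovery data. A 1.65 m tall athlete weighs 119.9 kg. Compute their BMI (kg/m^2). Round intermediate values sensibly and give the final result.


height^2 = 2.7225 m^2
BMI = 119.9 / 2.7225 = 44.04 kg/m^2

44.04 kg/m^2


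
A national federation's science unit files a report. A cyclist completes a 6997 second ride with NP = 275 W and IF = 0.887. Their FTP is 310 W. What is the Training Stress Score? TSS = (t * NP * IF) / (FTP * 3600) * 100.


t * NP * IF = 6997 * 275 * 0.887 = 1706743.225
FTP * 3600 = 1116000
TSS = (1706743.225 / 1116000) * 100 = 152.93

152.93 TSS


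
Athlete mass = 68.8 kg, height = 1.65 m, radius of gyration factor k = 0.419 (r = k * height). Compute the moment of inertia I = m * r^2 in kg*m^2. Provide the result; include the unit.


r = k * height = 0.419 * 1.65 = 0.69135 m
r^2 = 0.69135^2 = 0.477965
I = 68.8 * 0.477965 = 32.884 kg*m^2

32.884 kg*m^2


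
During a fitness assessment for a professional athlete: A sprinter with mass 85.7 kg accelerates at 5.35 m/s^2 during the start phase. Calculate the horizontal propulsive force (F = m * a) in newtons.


F = m * a
= 85.7 * 5.35
= 458.5 N

458.5 N


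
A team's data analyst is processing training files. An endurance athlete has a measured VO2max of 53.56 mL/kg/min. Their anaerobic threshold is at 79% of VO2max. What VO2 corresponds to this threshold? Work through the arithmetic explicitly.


Anaerobic threshold VO2 = VO2max * 79%
= 53.56 * 0.79
= 42.31 mL/kg/min

42.31 mL/kg/min


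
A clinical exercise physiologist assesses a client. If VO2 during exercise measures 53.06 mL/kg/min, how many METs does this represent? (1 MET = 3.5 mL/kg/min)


METs = VO2 / 3.5 = 53.06 / 3.5 = 15.16

15.16 METs


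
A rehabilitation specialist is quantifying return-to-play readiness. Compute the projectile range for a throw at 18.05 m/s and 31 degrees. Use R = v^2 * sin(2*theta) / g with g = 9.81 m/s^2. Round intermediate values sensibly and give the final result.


Two times the angle = 62 degrees
sin(62) = 0.882948
R = 325.8025 * 0.882948 / 9.81 = 29.324 m

29.324 m


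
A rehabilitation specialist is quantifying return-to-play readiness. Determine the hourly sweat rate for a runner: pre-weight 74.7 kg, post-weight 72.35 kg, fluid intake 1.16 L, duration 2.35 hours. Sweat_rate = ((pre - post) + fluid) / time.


Mass lost = 74.7 - 72.35 = 2.35 kg
Add fluid consumed: 2.35 + 1.16 = 3.51 L total sweat
Sweat rate = 3.51 / 2.35 = 1.494 L/h

1.494 L/h


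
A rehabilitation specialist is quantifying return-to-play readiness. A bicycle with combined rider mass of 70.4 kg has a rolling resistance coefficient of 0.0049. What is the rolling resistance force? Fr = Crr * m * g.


Fr = 0.0049 * 70.4 * 9.81
= 0.34496 * 9.81
= 3.384 N

3.384 N


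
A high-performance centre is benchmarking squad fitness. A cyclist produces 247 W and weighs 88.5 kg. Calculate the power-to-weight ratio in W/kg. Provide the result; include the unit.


P/W = power / mass
= 247 / 88.5
= 2.791 W/kg

2.791 W/kg


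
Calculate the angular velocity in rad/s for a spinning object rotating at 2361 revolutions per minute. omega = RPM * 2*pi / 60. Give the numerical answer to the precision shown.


omega = RPM * 2*pi / 60
= 2361 * 6.28318531 / 60
= 247.243 rad/s

247.243 rad/s


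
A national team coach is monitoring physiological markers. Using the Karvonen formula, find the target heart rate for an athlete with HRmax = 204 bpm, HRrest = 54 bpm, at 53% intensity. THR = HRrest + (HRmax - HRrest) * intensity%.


HRR = 204 - 54 = 150
THR = 54 + 150 * 0.53
= 54 + 79.5
= 133.5 bpm

133.5 bpm


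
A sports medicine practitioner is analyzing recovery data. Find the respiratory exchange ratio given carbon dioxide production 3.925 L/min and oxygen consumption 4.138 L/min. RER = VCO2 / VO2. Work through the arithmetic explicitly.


VCO2 = 3.925 L/min
VO2 = 4.138 L/min
RER = 3.925 / 4.138 = 0.9485

0.9485


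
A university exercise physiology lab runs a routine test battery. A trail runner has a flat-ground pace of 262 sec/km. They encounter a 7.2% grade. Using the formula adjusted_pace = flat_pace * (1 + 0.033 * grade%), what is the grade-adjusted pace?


Grade factor = 1 + 0.033 * 7.2 = 1.2376
Adjusted = 262 * 1.2376 = 324.25 sec/km

324.25 s/km


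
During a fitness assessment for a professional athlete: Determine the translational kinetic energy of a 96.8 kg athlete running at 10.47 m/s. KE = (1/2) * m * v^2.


KE = 0.5 * m * v^2
= 0.5 * 96.8 * 10.47^2
= 0.5 * 96.8 * 109.6209
= 5305.65 J

5305.65 J


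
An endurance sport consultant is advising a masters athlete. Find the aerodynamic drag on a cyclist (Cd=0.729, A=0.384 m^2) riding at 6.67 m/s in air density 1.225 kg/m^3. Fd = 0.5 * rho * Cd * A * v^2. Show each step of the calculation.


Fd = 0.5 * 1.225 * 0.729 * 0.384 * 6.67^2
= 0.5 * 1.225 * 0.729 * 0.384 * 44.4889
= 7.628 N

7.628 N


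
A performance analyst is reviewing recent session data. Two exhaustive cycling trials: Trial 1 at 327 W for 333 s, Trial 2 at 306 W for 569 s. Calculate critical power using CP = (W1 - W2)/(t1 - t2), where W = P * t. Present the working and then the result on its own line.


W1 = 327 * 333 = 108891 J
W2 = 306 * 569 = 174114 J
CP = (108891 - 174114) / (333 - 569)
= -65223 / -236
= 276.37 W

276.37 W


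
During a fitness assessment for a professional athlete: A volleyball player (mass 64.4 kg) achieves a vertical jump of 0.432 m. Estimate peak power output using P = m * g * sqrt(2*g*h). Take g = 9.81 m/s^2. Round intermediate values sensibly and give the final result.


2 * g * h = 2 * 9.81 * 0.432 = 8.47584
sqrt(8.47584) = 2.91133 m/s
P = 64.4 * 9.81 * 2.91133 = 1839.27 W

1839.27 W


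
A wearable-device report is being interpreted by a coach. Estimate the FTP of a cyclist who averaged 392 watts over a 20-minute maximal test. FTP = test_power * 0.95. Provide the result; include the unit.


FTP = 392 * 0.95 = 372.4 W

372.4 W


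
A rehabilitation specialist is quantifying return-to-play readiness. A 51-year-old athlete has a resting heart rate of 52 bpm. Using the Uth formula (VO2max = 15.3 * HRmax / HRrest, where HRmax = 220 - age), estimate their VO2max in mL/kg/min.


HRmax = 220 - 51 = 169 bpm
Ratio = HRmax / HRrest = 169 / 52 = 3.25
VO2max = 15.3 * 3.25 = 49.73 mL/kg/min

49.73 mL/kg/min


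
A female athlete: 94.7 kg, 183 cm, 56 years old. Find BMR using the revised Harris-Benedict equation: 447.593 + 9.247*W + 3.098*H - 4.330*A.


Intercept = 447.593
Weight contribution = 9.247 * 94.7 = 875.6909
Height contribution = 3.098 * 183 = 566.934
Age contribution = 4.33 * 56 = 242.48
BMR = 447.593 + 875.6909 + 566.934 - 242.48
= 1647.74 kcal/day

1647.74 kcal/day


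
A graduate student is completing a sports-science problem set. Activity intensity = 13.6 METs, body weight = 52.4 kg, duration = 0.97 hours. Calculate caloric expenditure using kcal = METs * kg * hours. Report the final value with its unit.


kcal = 13.6 * 52.4 * 0.97
= 712.64 * 0.97
= 691.26 kcal

691.26 kcal


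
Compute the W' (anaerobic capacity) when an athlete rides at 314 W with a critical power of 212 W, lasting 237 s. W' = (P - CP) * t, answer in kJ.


Above-CP power = 102 W
Duration = 237 s
W' = 102 * 237 = 24174 J
Convert: 24174 / 1000 = 24.174 kJ

24.174 kJ


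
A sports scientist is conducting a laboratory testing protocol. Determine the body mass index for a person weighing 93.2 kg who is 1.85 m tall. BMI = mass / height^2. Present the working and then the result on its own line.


BMI = mass / height^2
= 93.2 / 1.85^2
= 93.2 / 3.4225
= 27.23 kg/m^2

27.23 kg/m^2


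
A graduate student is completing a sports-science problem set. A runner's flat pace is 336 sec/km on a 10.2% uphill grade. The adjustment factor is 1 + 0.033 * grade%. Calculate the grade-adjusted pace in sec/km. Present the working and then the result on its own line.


Factor = 1 + 0.033 * 10.2 = 1.3366
Adjusted pace = 336 * 1.3366
= 449.1 sec/km

449.1 s/km


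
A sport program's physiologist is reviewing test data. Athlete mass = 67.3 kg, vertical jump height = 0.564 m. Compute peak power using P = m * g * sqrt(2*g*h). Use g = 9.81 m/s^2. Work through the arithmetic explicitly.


sqrt(2 * 9.81 * 0.564) = sqrt(11.06568) = 3.326512 m/s
P = 67.3 * 9.81 * 3.326512
= 2196.21 W

2196.21 W


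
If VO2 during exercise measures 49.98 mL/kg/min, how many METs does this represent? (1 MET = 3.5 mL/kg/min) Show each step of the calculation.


METs = VO2 / 3.5 = 49.98 / 3.5 = 14.28

14.28 METs


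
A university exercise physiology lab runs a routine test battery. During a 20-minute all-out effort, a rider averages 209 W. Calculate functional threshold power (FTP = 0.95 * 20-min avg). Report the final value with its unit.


FTP = 0.95 * 209
= 198.55 W

198.55 W


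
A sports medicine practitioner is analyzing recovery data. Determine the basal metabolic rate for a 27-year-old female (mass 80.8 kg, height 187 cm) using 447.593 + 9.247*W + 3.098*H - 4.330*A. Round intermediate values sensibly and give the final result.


BMR = 447.593 + 9.247*80.8 + 3.098*187 - 4.330*27
= 1657.17 kcal/day

1657.17 kcal/day


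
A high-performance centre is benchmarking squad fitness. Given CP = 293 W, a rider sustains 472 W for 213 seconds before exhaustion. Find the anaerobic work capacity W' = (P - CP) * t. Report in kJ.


Excess power = 472 - 293 = 179 W
Work above CP = 179 * 213 = 38127 J
W' = 38.127 kJ

38.127 kJ


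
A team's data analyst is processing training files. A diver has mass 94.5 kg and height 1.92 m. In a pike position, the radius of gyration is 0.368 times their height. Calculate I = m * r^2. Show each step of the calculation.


r = 0.368 * 1.92 = 0.70656 m
I = m * r^2 = 94.5 * 0.499227 = 47.177 kg*m^2

47.177 kg*m^2


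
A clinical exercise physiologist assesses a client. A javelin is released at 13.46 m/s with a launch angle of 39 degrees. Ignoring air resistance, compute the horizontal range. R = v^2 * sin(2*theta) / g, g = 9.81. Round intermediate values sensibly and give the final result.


Launch speed squared = 181.1716
sin(2 * 39 deg) = 0.978148
Range = 181.1716 * 0.978148 / 9.81
= 18.064 m

18.064 m


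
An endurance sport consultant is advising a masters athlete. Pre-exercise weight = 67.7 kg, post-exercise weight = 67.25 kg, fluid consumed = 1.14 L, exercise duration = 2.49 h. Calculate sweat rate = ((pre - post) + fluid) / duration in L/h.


Weight loss = 67.7 - 67.25 = 0.45 kg (approx L)
Total sweat = 0.45 + 1.14 = 1.59 L
Sweat rate = 1.59 / 2.49 = 0.639 L/h

0.639 L/h


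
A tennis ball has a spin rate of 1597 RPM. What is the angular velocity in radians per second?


Convert RPM to rad/s: multiply by 2*pi and divide by 60
omega = 1597 * 2 * pi / 60
= 167.237 rad/s

167.237 rad/s


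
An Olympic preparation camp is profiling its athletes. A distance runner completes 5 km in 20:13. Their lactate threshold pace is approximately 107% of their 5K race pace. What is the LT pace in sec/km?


Convert to seconds: 20 min 13 s = 1213 s
Pace per km = 1213 / 5 = 242.6 s/km
LT pace = 242.6 * 1.07 = 259.58 s/km

259.58 s/km


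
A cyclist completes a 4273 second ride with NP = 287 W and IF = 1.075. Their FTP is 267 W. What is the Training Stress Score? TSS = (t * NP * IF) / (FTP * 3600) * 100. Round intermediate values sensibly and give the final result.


t * NP * IF = 4273 * 287 * 1.075 = 1318327.325
FTP * 3600 = 961200
TSS = (1318327.325 / 961200) * 100 = 137.15

137.15 TSS


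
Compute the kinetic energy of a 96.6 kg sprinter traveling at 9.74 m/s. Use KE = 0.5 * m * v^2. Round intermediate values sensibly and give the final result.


Velocity squared = 94.8676
KE = 0.5 * 96.6 * 94.8676 = 4582.11 J

4582.11 J


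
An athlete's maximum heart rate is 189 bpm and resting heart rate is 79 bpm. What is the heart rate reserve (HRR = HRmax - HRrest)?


HRR = HRmax - HRrest
= 189 - 79
= 110 bpm

110 bpm


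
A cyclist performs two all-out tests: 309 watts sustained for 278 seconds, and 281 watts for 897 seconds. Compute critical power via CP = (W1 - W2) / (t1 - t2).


W1 = P1 * t1 = 309 * 278 = 85902 J
W2 = P2 * t2 = 281 * 897 = 252057 J
CP = (85902 - 252057) / (278 - 897)
= 268.42 W

268.42 W


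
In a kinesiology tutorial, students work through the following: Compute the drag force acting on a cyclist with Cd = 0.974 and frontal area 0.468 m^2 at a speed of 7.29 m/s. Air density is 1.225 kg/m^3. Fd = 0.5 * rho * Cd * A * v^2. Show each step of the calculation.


Step 1: v^2 = 53.1441
Step 2: Fd = 0.5 * 1.225 * 0.974 * 0.468 * 53.1441
= 14.838 N

14.838 N


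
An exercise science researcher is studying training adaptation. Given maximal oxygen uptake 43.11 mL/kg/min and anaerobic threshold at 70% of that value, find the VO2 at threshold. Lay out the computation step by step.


Percentage as decimal = 0.7
VO2 at AT = 43.11 * 0.7 = 30.18 mL/kg/min

30.18 mL/kg/min


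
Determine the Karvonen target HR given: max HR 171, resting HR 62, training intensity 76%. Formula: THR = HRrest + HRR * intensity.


HRR = HRmax - HRrest = 171 - 62 = 109
THR = 62 + 109 * 0.76
= 144.84 bpm

144.84 bpm


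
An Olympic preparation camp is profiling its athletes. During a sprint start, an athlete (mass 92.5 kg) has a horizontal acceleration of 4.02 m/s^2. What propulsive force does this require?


Propulsive force = mass * acceleration
= 92.5 kg * 4.02 m/s^2
= 371.85 N

371.85 N


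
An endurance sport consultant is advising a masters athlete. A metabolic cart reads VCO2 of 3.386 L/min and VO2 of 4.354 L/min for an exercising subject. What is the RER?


RER = VCO2 / VO2 = 3.386 / 4.354 = 0.7777

0.7777


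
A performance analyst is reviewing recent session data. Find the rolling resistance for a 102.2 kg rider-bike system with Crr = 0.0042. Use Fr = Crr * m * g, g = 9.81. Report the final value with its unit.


m * g = 102.2 * 9.81 = 1002.582 N
Fr = 0.0042 * 1002.582 = 4.211 N

4.211 N


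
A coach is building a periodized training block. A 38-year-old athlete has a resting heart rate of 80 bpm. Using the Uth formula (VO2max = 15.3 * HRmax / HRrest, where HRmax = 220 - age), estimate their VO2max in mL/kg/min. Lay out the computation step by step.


HRmax = 220 - 38 = 182 bpm
Ratio = HRmax / HRrest = 182 / 80 = 2.275
VO2max = 15.3 * 2.275 = 34.81 mL/kg/min

34.81 mL/kg/min


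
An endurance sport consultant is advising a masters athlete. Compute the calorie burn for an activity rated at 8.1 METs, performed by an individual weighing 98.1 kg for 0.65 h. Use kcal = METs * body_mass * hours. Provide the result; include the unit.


Product of METs and mass = 8.1 * 98.1 = 794.61
Total kcal = 794.61 * 0.65 = 516.5 kcal

516.5 kcal


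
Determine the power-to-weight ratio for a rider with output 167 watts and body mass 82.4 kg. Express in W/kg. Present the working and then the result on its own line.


P/W = 167 / 82.4 = 2.027 W/kg

2.027 W/kg


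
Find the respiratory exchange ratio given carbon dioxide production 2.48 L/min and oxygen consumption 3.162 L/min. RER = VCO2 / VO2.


VCO2 = 2.48 L/min
VO2 = 3.162 L/min
RER = 2.48 / 3.162 = 0.7843

0.7843


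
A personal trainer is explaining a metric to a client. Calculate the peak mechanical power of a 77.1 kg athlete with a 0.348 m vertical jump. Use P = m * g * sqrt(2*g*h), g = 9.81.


First, sqrt(2gh) = sqrt(2 * 9.81 * 0.348)
= sqrt(6.82776) = 2.612998 m/s
Power = 77.1 * 9.81 * 2.612998 = 1976.34 W

1976.34 W


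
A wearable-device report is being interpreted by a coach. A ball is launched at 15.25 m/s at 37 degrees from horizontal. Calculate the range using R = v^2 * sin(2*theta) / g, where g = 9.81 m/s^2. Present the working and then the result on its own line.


sin(2 * 37) = sin(74) = 0.961262
v^2 = 15.25^2 = 232.5625
R = 232.5625 * 0.961262 / 9.81
= 22.788 m

22.788 m


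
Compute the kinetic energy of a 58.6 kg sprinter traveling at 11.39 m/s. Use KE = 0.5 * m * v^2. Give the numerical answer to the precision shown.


Velocity squared = 129.7321
KE = 0.5 * 58.6 * 129.7321 = 3801.15 J

3801.15 J


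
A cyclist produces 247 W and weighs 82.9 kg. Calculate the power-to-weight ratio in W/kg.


P/W = power / mass
= 247 / 82.9
= 2.979 W/kg

2.979 W/kg


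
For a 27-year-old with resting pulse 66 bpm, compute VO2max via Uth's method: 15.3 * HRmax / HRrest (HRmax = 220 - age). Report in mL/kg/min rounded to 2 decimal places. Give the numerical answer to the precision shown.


Step 1: HRmax = 220 - 27 = 193 bpm
Step 2: Ratio = 193 / 66 = 2.9242
Step 3: VO2max = 15.3 * 2.9242 = 44.74 mL/kg/min

44.74 mL/kg/min


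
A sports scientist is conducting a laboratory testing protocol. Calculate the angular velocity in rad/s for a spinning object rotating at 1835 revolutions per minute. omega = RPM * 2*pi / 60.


omega = RPM * 2*pi / 60
= 1835 * 6.28318531 / 60
= 192.161 rad/s

192.161 rad/s


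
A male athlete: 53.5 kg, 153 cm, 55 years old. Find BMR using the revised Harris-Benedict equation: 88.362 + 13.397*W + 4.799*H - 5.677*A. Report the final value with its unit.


Intercept = 88.362
Weight contribution = 13.397 * 53.5 = 716.7395
Height contribution = 4.799 * 153 = 734.247
Age contribution = 5.677 * 55 = 312.235
BMR = 88.362 + 716.7395 + 734.247 - 312.235
= 1227.11 kcal/day

1227.11 kcal/day


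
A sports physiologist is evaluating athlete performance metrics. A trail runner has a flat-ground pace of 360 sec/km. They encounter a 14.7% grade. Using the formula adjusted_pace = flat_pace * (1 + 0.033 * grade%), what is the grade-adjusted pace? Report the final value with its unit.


Grade factor = 1 + 0.033 * 14.7 = 1.4851
Adjusted = 360 * 1.4851 = 534.64 sec/km

534.64 s/km


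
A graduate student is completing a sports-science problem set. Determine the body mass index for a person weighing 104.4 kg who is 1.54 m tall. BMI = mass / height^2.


BMI = mass / height^2
= 104.4 / 1.54^2
= 104.4 / 2.3716
= 44.02 kg/m^2

44.02 kg/m^2


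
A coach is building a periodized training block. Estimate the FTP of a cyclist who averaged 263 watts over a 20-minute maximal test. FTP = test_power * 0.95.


FTP = 263 * 0.95 = 249.85 W

249.85 W


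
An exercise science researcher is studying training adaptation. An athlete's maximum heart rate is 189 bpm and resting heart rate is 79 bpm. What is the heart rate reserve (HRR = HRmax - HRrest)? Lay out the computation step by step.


HRR = HRmax - HRrest
= 189 - 79
= 110 bpm

110 bpm


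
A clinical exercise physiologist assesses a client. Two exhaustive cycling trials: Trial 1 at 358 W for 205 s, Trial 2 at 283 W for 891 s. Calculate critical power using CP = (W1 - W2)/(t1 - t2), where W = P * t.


W1 = 358 * 205 = 73390 J
W2 = 283 * 891 = 252153 J
CP = (73390 - 252153) / (205 - 891)
= -178763 / -686
= 260.59 W

260.59 W


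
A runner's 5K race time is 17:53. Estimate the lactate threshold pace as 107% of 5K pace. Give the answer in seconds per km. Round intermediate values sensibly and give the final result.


Total race time = 17*60 + 53 = 1073 seconds
5K pace = 1073 / 5 = 214.6 sec/km
LT pace = 214.6 * 1.07 = 229.62 sec/km

229.62 s/km


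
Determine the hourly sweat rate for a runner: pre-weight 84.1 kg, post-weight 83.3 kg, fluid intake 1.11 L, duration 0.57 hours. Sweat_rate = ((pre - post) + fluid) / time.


Mass lost = 84.1 - 83.3 = 0.8 kg
Add fluid consumed: 0.8 + 1.11 = 1.91 L total sweat
Sweat rate = 1.91 / 0.57 = 3.351 L/h

3.351 L/h


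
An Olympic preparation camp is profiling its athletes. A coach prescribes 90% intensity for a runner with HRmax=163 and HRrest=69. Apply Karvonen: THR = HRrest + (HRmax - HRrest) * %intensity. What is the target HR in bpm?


Heart rate reserve = 163 - 69 = 94
Intensity fraction = 90 / 100 = 0.9
THR = 69 + 94 * 0.9 = 153.6 bpm

153.6 bpm


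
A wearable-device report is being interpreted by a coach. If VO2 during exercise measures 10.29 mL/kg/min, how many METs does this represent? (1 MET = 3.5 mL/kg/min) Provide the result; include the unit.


METs = VO2 / 3.5 = 10.29 / 3.5 = 2.94

2.94 METs


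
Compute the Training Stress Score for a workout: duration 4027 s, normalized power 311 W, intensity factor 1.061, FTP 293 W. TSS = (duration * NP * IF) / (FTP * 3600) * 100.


Product = 4027 * 311 * 1.061 = 1328793.217
Base = 293 * 3600 = 1054800
TSS = 1328793.217 / 1054800 * 100 = 125.98

125.98 TSS


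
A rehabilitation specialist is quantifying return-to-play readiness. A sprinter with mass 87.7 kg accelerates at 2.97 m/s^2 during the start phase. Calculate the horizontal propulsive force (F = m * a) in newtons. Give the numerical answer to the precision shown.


F = m * a
= 87.7 * 2.97
= 260.47 N

260.47 N


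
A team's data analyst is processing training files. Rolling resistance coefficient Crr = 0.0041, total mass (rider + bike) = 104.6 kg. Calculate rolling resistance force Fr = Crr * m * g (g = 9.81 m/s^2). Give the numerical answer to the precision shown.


Fr = Crr * m * g
= 0.0041 * 104.6 * 9.81
= 4.207 N

4.207 N


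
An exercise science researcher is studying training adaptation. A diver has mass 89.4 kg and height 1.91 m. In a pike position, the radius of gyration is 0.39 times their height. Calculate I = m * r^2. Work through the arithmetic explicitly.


r = 0.39 * 1.91 = 0.7449 m
I = m * r^2 = 89.4 * 0.554876 = 49.606 kg*m^2

49.606 kg*m^2


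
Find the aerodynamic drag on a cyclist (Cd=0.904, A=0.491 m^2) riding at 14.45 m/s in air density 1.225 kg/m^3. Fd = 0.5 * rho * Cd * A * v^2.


Fd = 0.5 * 1.225 * 0.904 * 0.491 * 14.45^2
= 0.5 * 1.225 * 0.904 * 0.491 * 208.8025
= 56.766 N

56.766 N


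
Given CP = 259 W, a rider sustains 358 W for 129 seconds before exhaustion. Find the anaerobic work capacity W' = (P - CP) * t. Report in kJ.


Excess power = 358 - 259 = 99 W
Work above CP = 99 * 129 = 12771 J
W' = 12.771 kJ

12.771 kJ
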